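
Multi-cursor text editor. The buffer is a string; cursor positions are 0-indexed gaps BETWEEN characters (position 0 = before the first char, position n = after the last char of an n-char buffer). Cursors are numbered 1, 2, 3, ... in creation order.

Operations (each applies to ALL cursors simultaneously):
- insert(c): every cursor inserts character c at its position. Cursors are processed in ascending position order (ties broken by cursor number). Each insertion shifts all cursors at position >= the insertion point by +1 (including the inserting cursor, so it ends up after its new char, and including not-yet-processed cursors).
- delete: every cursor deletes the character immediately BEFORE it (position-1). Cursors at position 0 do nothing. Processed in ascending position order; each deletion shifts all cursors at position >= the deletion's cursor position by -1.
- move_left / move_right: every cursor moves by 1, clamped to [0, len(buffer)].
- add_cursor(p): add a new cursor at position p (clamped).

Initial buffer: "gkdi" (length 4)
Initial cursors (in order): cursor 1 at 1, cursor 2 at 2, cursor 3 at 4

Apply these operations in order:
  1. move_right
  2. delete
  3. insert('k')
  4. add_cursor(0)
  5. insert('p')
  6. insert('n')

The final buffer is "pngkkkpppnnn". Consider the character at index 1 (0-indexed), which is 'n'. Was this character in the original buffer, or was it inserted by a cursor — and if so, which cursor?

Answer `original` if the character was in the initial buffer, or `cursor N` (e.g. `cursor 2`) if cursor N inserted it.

Answer: cursor 4

Derivation:
After op 1 (move_right): buffer="gkdi" (len 4), cursors c1@2 c2@3 c3@4, authorship ....
After op 2 (delete): buffer="g" (len 1), cursors c1@1 c2@1 c3@1, authorship .
After op 3 (insert('k')): buffer="gkkk" (len 4), cursors c1@4 c2@4 c3@4, authorship .123
After op 4 (add_cursor(0)): buffer="gkkk" (len 4), cursors c4@0 c1@4 c2@4 c3@4, authorship .123
After op 5 (insert('p')): buffer="pgkkkppp" (len 8), cursors c4@1 c1@8 c2@8 c3@8, authorship 4.123123
After op 6 (insert('n')): buffer="pngkkkpppnnn" (len 12), cursors c4@2 c1@12 c2@12 c3@12, authorship 44.123123123
Authorship (.=original, N=cursor N): 4 4 . 1 2 3 1 2 3 1 2 3
Index 1: author = 4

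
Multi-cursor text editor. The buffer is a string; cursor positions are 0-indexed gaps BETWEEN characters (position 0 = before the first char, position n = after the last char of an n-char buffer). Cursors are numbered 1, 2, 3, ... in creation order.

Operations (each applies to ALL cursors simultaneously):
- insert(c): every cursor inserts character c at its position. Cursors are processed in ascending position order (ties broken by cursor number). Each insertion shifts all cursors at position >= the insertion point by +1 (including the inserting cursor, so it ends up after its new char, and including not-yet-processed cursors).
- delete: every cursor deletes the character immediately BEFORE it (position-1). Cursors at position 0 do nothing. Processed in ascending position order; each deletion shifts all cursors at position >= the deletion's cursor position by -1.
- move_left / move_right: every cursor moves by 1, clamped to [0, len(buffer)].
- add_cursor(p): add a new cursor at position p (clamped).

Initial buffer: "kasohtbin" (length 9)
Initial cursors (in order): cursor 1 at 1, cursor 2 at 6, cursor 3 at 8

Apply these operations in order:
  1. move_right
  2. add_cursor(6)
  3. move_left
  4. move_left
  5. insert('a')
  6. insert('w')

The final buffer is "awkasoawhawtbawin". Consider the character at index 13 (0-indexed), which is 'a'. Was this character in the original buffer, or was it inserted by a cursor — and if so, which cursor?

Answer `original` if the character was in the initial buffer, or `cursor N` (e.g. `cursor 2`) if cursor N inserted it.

After op 1 (move_right): buffer="kasohtbin" (len 9), cursors c1@2 c2@7 c3@9, authorship .........
After op 2 (add_cursor(6)): buffer="kasohtbin" (len 9), cursors c1@2 c4@6 c2@7 c3@9, authorship .........
After op 3 (move_left): buffer="kasohtbin" (len 9), cursors c1@1 c4@5 c2@6 c3@8, authorship .........
After op 4 (move_left): buffer="kasohtbin" (len 9), cursors c1@0 c4@4 c2@5 c3@7, authorship .........
After op 5 (insert('a')): buffer="akasoahatbain" (len 13), cursors c1@1 c4@6 c2@8 c3@11, authorship 1....4.2..3..
After op 6 (insert('w')): buffer="awkasoawhawtbawin" (len 17), cursors c1@2 c4@8 c2@11 c3@15, authorship 11....44.22..33..
Authorship (.=original, N=cursor N): 1 1 . . . . 4 4 . 2 2 . . 3 3 . .
Index 13: author = 3

Answer: cursor 3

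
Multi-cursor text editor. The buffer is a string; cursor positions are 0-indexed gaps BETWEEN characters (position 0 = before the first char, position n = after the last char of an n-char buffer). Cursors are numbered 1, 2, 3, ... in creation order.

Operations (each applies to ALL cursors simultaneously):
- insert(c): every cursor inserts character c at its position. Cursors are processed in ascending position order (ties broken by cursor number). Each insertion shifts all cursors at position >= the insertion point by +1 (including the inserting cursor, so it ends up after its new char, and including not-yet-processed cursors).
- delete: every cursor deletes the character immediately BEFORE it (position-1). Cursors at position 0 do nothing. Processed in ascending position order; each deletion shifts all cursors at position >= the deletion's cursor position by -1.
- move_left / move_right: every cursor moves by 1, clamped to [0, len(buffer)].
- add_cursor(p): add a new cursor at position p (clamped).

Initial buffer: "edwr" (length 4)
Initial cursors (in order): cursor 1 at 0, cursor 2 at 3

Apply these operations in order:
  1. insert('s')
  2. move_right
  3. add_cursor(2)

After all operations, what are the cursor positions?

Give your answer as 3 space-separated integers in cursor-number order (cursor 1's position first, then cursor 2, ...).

After op 1 (insert('s')): buffer="sedwsr" (len 6), cursors c1@1 c2@5, authorship 1...2.
After op 2 (move_right): buffer="sedwsr" (len 6), cursors c1@2 c2@6, authorship 1...2.
After op 3 (add_cursor(2)): buffer="sedwsr" (len 6), cursors c1@2 c3@2 c2@6, authorship 1...2.

Answer: 2 6 2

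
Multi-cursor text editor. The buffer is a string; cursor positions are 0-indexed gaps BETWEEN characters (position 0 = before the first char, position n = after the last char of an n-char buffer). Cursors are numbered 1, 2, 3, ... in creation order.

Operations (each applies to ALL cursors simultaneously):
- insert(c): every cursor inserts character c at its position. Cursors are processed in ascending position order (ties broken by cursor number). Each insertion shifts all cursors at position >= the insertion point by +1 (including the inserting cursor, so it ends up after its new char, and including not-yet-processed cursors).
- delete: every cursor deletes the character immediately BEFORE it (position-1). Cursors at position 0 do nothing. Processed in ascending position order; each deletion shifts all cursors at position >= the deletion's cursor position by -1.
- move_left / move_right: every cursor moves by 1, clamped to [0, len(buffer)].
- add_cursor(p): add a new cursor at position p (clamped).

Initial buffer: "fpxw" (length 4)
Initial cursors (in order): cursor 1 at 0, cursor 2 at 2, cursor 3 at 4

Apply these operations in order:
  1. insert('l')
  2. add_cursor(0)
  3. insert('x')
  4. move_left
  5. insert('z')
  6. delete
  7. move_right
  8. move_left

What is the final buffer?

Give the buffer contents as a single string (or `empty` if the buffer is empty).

After op 1 (insert('l')): buffer="lfplxwl" (len 7), cursors c1@1 c2@4 c3@7, authorship 1..2..3
After op 2 (add_cursor(0)): buffer="lfplxwl" (len 7), cursors c4@0 c1@1 c2@4 c3@7, authorship 1..2..3
After op 3 (insert('x')): buffer="xlxfplxxwlx" (len 11), cursors c4@1 c1@3 c2@7 c3@11, authorship 411..22..33
After op 4 (move_left): buffer="xlxfplxxwlx" (len 11), cursors c4@0 c1@2 c2@6 c3@10, authorship 411..22..33
After op 5 (insert('z')): buffer="zxlzxfplzxxwlzx" (len 15), cursors c4@1 c1@4 c2@9 c3@14, authorship 44111..222..333
After op 6 (delete): buffer="xlxfplxxwlx" (len 11), cursors c4@0 c1@2 c2@6 c3@10, authorship 411..22..33
After op 7 (move_right): buffer="xlxfplxxwlx" (len 11), cursors c4@1 c1@3 c2@7 c3@11, authorship 411..22..33
After op 8 (move_left): buffer="xlxfplxxwlx" (len 11), cursors c4@0 c1@2 c2@6 c3@10, authorship 411..22..33

Answer: xlxfplxxwlx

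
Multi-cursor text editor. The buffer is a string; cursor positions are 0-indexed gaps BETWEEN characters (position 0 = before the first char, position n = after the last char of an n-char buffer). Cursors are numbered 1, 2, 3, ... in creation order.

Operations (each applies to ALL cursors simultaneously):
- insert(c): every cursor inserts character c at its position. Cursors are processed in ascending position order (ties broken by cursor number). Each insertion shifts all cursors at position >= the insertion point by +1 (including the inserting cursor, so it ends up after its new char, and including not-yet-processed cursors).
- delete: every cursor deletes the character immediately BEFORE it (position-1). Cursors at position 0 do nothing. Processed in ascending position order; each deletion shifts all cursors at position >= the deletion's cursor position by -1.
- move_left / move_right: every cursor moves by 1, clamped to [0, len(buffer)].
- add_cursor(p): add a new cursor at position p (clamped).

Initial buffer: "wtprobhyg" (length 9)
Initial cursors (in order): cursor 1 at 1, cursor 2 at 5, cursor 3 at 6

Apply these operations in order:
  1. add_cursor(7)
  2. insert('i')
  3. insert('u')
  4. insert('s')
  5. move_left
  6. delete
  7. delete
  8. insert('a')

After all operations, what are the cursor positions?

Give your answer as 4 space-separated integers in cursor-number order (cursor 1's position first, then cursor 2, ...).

After op 1 (add_cursor(7)): buffer="wtprobhyg" (len 9), cursors c1@1 c2@5 c3@6 c4@7, authorship .........
After op 2 (insert('i')): buffer="witproibihiyg" (len 13), cursors c1@2 c2@7 c3@9 c4@11, authorship .1....2.3.4..
After op 3 (insert('u')): buffer="wiutproiubiuhiuyg" (len 17), cursors c1@3 c2@9 c3@12 c4@15, authorship .11....22.33.44..
After op 4 (insert('s')): buffer="wiustproiusbiushiusyg" (len 21), cursors c1@4 c2@11 c3@15 c4@19, authorship .111....222.333.444..
After op 5 (move_left): buffer="wiustproiusbiushiusyg" (len 21), cursors c1@3 c2@10 c3@14 c4@18, authorship .111....222.333.444..
After op 6 (delete): buffer="wistproisbishisyg" (len 17), cursors c1@2 c2@8 c3@11 c4@14, authorship .11....22.33.44..
After op 7 (delete): buffer="wstprosbshsyg" (len 13), cursors c1@1 c2@6 c3@8 c4@10, authorship .1....2.3.4..
After op 8 (insert('a')): buffer="wastproasbashasyg" (len 17), cursors c1@2 c2@8 c3@11 c4@14, authorship .11....22.33.44..

Answer: 2 8 11 14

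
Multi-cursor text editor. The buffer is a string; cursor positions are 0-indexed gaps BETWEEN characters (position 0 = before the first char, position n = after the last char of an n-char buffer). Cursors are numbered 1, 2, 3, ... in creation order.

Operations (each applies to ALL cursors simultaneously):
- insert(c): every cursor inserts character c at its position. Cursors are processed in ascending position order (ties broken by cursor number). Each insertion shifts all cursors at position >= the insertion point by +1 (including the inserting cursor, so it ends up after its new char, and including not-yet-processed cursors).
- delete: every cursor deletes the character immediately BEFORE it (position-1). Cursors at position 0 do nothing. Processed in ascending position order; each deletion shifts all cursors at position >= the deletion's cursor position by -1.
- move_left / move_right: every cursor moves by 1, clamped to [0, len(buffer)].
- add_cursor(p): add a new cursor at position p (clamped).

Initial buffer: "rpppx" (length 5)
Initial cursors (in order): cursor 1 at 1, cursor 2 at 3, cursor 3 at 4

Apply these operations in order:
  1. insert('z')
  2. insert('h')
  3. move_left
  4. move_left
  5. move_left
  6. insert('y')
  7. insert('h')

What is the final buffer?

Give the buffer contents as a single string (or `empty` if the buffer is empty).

After op 1 (insert('z')): buffer="rzppzpzx" (len 8), cursors c1@2 c2@5 c3@7, authorship .1..2.3.
After op 2 (insert('h')): buffer="rzhppzhpzhx" (len 11), cursors c1@3 c2@7 c3@10, authorship .11..22.33.
After op 3 (move_left): buffer="rzhppzhpzhx" (len 11), cursors c1@2 c2@6 c3@9, authorship .11..22.33.
After op 4 (move_left): buffer="rzhppzhpzhx" (len 11), cursors c1@1 c2@5 c3@8, authorship .11..22.33.
After op 5 (move_left): buffer="rzhppzhpzhx" (len 11), cursors c1@0 c2@4 c3@7, authorship .11..22.33.
After op 6 (insert('y')): buffer="yrzhpypzhypzhx" (len 14), cursors c1@1 c2@6 c3@10, authorship 1.11.2.223.33.
After op 7 (insert('h')): buffer="yhrzhpyhpzhyhpzhx" (len 17), cursors c1@2 c2@8 c3@13, authorship 11.11.22.2233.33.

Answer: yhrzhpyhpzhyhpzhx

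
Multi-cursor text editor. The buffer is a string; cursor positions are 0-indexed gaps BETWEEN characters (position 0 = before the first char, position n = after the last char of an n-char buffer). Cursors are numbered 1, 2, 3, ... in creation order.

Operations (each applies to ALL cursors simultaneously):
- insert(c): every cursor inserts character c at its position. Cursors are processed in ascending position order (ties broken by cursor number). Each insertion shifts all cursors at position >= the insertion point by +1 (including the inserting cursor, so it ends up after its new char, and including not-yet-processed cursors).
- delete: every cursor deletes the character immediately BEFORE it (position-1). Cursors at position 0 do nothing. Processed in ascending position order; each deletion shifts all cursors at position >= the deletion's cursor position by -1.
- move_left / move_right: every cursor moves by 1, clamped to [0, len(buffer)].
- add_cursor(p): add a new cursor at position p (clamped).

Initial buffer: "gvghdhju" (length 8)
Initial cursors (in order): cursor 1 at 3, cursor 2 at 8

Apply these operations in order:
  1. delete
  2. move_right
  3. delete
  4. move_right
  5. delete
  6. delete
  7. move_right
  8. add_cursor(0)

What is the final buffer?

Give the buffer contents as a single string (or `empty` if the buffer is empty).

Answer: empty

Derivation:
After op 1 (delete): buffer="gvhdhj" (len 6), cursors c1@2 c2@6, authorship ......
After op 2 (move_right): buffer="gvhdhj" (len 6), cursors c1@3 c2@6, authorship ......
After op 3 (delete): buffer="gvdh" (len 4), cursors c1@2 c2@4, authorship ....
After op 4 (move_right): buffer="gvdh" (len 4), cursors c1@3 c2@4, authorship ....
After op 5 (delete): buffer="gv" (len 2), cursors c1@2 c2@2, authorship ..
After op 6 (delete): buffer="" (len 0), cursors c1@0 c2@0, authorship 
After op 7 (move_right): buffer="" (len 0), cursors c1@0 c2@0, authorship 
After op 8 (add_cursor(0)): buffer="" (len 0), cursors c1@0 c2@0 c3@0, authorship 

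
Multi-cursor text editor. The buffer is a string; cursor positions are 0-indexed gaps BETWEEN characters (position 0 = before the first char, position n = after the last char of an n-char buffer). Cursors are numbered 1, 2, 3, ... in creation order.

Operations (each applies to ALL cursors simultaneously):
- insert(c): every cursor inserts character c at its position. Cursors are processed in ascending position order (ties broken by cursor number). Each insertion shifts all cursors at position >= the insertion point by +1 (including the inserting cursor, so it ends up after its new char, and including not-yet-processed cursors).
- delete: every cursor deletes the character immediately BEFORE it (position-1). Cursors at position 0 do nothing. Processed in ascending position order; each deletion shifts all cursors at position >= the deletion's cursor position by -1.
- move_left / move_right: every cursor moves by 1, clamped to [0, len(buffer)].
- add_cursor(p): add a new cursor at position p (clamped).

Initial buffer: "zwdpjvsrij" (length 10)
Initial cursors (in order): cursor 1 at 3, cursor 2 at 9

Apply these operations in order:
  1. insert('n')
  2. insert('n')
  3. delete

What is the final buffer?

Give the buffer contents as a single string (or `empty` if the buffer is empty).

Answer: zwdnpjvsrinj

Derivation:
After op 1 (insert('n')): buffer="zwdnpjvsrinj" (len 12), cursors c1@4 c2@11, authorship ...1......2.
After op 2 (insert('n')): buffer="zwdnnpjvsrinnj" (len 14), cursors c1@5 c2@13, authorship ...11......22.
After op 3 (delete): buffer="zwdnpjvsrinj" (len 12), cursors c1@4 c2@11, authorship ...1......2.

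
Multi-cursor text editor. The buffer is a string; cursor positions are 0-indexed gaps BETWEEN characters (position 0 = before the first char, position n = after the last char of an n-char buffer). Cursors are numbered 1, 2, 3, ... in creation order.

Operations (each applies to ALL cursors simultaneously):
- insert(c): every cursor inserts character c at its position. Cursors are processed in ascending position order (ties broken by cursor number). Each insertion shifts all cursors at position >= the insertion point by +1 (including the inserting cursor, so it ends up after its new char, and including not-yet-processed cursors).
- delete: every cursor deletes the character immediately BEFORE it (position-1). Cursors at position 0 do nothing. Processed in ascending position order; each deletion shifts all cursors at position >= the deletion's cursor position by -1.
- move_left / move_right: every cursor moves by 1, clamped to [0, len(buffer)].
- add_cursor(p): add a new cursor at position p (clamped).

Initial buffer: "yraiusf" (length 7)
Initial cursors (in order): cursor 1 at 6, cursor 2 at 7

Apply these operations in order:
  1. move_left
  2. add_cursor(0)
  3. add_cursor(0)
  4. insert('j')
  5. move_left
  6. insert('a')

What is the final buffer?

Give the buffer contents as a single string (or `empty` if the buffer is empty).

Answer: jaajyraiuajsajf

Derivation:
After op 1 (move_left): buffer="yraiusf" (len 7), cursors c1@5 c2@6, authorship .......
After op 2 (add_cursor(0)): buffer="yraiusf" (len 7), cursors c3@0 c1@5 c2@6, authorship .......
After op 3 (add_cursor(0)): buffer="yraiusf" (len 7), cursors c3@0 c4@0 c1@5 c2@6, authorship .......
After op 4 (insert('j')): buffer="jjyraiujsjf" (len 11), cursors c3@2 c4@2 c1@8 c2@10, authorship 34.....1.2.
After op 5 (move_left): buffer="jjyraiujsjf" (len 11), cursors c3@1 c4@1 c1@7 c2@9, authorship 34.....1.2.
After op 6 (insert('a')): buffer="jaajyraiuajsajf" (len 15), cursors c3@3 c4@3 c1@10 c2@13, authorship 3344.....11.22.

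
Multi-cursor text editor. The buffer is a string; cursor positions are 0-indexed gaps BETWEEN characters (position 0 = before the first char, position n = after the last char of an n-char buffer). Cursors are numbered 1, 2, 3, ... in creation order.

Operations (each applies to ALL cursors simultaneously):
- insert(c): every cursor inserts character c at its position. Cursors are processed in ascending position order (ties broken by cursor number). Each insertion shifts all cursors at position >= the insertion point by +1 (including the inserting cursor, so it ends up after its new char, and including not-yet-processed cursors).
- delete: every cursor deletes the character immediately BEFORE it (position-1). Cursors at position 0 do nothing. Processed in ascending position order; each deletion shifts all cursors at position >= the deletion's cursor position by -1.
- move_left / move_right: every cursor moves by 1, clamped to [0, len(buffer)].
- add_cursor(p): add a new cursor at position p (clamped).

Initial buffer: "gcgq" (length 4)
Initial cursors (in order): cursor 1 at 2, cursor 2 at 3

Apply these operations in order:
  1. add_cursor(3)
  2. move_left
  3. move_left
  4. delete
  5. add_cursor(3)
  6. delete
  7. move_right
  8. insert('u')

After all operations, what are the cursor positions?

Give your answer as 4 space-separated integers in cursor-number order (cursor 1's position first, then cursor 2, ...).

After op 1 (add_cursor(3)): buffer="gcgq" (len 4), cursors c1@2 c2@3 c3@3, authorship ....
After op 2 (move_left): buffer="gcgq" (len 4), cursors c1@1 c2@2 c3@2, authorship ....
After op 3 (move_left): buffer="gcgq" (len 4), cursors c1@0 c2@1 c3@1, authorship ....
After op 4 (delete): buffer="cgq" (len 3), cursors c1@0 c2@0 c3@0, authorship ...
After op 5 (add_cursor(3)): buffer="cgq" (len 3), cursors c1@0 c2@0 c3@0 c4@3, authorship ...
After op 6 (delete): buffer="cg" (len 2), cursors c1@0 c2@0 c3@0 c4@2, authorship ..
After op 7 (move_right): buffer="cg" (len 2), cursors c1@1 c2@1 c3@1 c4@2, authorship ..
After op 8 (insert('u')): buffer="cuuugu" (len 6), cursors c1@4 c2@4 c3@4 c4@6, authorship .123.4

Answer: 4 4 4 6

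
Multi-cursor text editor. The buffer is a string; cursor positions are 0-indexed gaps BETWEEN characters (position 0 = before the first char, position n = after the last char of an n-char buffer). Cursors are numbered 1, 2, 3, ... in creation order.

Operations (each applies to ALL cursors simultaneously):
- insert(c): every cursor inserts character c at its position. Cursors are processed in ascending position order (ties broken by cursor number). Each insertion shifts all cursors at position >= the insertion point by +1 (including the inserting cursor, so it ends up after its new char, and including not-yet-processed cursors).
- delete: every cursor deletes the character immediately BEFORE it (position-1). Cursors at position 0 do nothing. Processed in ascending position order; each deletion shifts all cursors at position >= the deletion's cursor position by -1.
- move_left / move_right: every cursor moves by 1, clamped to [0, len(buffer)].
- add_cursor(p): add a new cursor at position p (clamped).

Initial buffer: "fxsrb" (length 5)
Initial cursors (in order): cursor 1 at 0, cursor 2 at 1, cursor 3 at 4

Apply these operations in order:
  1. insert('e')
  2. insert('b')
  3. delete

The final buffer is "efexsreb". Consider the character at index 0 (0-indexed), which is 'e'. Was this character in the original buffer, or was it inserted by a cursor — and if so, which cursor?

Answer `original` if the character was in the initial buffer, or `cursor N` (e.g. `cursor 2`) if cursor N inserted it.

After op 1 (insert('e')): buffer="efexsreb" (len 8), cursors c1@1 c2@3 c3@7, authorship 1.2...3.
After op 2 (insert('b')): buffer="ebfebxsrebb" (len 11), cursors c1@2 c2@5 c3@10, authorship 11.22...33.
After op 3 (delete): buffer="efexsreb" (len 8), cursors c1@1 c2@3 c3@7, authorship 1.2...3.
Authorship (.=original, N=cursor N): 1 . 2 . . . 3 .
Index 0: author = 1

Answer: cursor 1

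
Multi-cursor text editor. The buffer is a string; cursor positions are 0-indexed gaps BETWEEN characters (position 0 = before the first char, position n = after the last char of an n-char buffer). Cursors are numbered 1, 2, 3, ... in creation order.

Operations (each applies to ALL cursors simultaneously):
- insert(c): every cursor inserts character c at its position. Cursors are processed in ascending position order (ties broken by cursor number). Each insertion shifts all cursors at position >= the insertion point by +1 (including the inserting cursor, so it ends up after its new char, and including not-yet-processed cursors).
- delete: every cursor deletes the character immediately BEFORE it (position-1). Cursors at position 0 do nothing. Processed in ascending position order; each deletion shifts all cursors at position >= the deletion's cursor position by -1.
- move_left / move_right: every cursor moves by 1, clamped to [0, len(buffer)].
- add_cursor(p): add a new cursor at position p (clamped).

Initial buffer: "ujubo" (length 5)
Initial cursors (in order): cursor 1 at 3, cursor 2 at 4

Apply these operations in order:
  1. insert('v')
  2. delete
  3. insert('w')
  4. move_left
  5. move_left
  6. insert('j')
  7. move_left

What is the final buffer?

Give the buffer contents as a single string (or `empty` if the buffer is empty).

After op 1 (insert('v')): buffer="ujuvbvo" (len 7), cursors c1@4 c2@6, authorship ...1.2.
After op 2 (delete): buffer="ujubo" (len 5), cursors c1@3 c2@4, authorship .....
After op 3 (insert('w')): buffer="ujuwbwo" (len 7), cursors c1@4 c2@6, authorship ...1.2.
After op 4 (move_left): buffer="ujuwbwo" (len 7), cursors c1@3 c2@5, authorship ...1.2.
After op 5 (move_left): buffer="ujuwbwo" (len 7), cursors c1@2 c2@4, authorship ...1.2.
After op 6 (insert('j')): buffer="ujjuwjbwo" (len 9), cursors c1@3 c2@6, authorship ..1.12.2.
After op 7 (move_left): buffer="ujjuwjbwo" (len 9), cursors c1@2 c2@5, authorship ..1.12.2.

Answer: ujjuwjbwo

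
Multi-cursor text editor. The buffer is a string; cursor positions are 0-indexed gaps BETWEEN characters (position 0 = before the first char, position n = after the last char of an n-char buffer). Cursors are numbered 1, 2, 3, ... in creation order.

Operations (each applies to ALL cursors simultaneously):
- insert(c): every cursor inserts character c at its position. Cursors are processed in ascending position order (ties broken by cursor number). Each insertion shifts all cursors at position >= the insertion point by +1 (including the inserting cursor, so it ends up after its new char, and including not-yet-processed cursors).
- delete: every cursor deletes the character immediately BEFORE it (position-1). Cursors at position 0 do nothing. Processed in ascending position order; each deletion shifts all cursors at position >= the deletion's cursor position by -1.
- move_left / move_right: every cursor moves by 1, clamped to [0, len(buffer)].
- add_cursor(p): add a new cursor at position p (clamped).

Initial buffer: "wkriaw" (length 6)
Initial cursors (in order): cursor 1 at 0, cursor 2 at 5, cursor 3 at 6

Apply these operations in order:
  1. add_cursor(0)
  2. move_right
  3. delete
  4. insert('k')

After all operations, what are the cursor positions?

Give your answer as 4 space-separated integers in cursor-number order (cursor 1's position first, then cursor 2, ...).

After op 1 (add_cursor(0)): buffer="wkriaw" (len 6), cursors c1@0 c4@0 c2@5 c3@6, authorship ......
After op 2 (move_right): buffer="wkriaw" (len 6), cursors c1@1 c4@1 c2@6 c3@6, authorship ......
After op 3 (delete): buffer="kri" (len 3), cursors c1@0 c4@0 c2@3 c3@3, authorship ...
After op 4 (insert('k')): buffer="kkkrikk" (len 7), cursors c1@2 c4@2 c2@7 c3@7, authorship 14...23

Answer: 2 7 7 2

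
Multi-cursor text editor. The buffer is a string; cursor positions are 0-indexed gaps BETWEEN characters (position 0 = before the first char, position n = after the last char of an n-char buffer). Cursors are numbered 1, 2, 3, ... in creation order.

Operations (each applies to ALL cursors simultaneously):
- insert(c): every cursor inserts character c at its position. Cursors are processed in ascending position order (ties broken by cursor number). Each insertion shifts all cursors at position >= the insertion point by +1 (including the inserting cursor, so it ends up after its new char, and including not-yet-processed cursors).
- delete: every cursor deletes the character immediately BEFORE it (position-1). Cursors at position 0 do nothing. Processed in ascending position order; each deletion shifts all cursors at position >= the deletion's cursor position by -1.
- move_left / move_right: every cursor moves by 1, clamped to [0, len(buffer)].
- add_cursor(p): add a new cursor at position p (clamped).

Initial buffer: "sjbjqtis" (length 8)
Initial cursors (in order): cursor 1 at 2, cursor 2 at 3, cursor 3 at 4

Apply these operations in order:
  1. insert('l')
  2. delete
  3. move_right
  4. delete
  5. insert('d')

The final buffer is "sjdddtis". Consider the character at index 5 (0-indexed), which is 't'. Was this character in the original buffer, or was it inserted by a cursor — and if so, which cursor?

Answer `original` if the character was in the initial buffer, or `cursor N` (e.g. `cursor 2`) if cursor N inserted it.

Answer: original

Derivation:
After op 1 (insert('l')): buffer="sjlbljlqtis" (len 11), cursors c1@3 c2@5 c3@7, authorship ..1.2.3....
After op 2 (delete): buffer="sjbjqtis" (len 8), cursors c1@2 c2@3 c3@4, authorship ........
After op 3 (move_right): buffer="sjbjqtis" (len 8), cursors c1@3 c2@4 c3@5, authorship ........
After op 4 (delete): buffer="sjtis" (len 5), cursors c1@2 c2@2 c3@2, authorship .....
After op 5 (insert('d')): buffer="sjdddtis" (len 8), cursors c1@5 c2@5 c3@5, authorship ..123...
Authorship (.=original, N=cursor N): . . 1 2 3 . . .
Index 5: author = original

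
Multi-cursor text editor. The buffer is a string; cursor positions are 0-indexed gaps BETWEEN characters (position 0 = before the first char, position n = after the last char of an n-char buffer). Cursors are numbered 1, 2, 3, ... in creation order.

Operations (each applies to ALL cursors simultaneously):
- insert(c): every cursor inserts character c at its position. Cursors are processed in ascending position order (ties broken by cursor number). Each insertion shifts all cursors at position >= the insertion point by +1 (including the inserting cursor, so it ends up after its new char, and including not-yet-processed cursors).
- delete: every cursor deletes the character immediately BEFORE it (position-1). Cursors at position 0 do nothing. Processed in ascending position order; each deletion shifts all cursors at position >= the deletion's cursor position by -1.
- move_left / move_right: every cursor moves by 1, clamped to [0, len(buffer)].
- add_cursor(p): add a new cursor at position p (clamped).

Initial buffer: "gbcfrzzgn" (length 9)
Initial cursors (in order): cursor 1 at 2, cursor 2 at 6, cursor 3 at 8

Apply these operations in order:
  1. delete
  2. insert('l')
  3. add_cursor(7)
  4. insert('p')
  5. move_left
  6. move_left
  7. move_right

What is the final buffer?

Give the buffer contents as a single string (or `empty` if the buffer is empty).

Answer: glpcfrlpzplpn

Derivation:
After op 1 (delete): buffer="gcfrzn" (len 6), cursors c1@1 c2@4 c3@5, authorship ......
After op 2 (insert('l')): buffer="glcfrlzln" (len 9), cursors c1@2 c2@6 c3@8, authorship .1...2.3.
After op 3 (add_cursor(7)): buffer="glcfrlzln" (len 9), cursors c1@2 c2@6 c4@7 c3@8, authorship .1...2.3.
After op 4 (insert('p')): buffer="glpcfrlpzplpn" (len 13), cursors c1@3 c2@8 c4@10 c3@12, authorship .11...22.433.
After op 5 (move_left): buffer="glpcfrlpzplpn" (len 13), cursors c1@2 c2@7 c4@9 c3@11, authorship .11...22.433.
After op 6 (move_left): buffer="glpcfrlpzplpn" (len 13), cursors c1@1 c2@6 c4@8 c3@10, authorship .11...22.433.
After op 7 (move_right): buffer="glpcfrlpzplpn" (len 13), cursors c1@2 c2@7 c4@9 c3@11, authorship .11...22.433.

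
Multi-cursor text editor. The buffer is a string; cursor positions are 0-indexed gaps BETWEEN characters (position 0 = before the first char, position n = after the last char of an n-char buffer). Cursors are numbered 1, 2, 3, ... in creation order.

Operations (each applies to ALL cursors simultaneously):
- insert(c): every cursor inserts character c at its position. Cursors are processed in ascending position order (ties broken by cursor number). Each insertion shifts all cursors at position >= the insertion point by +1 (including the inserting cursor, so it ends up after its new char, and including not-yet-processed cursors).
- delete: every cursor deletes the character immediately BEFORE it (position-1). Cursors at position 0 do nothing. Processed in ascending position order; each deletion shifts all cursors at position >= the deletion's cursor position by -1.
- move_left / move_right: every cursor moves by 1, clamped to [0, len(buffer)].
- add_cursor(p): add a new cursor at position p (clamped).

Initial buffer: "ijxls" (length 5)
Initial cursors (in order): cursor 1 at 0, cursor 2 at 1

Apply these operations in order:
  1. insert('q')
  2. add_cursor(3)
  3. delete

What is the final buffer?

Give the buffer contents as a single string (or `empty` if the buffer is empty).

After op 1 (insert('q')): buffer="qiqjxls" (len 7), cursors c1@1 c2@3, authorship 1.2....
After op 2 (add_cursor(3)): buffer="qiqjxls" (len 7), cursors c1@1 c2@3 c3@3, authorship 1.2....
After op 3 (delete): buffer="jxls" (len 4), cursors c1@0 c2@0 c3@0, authorship ....

Answer: jxls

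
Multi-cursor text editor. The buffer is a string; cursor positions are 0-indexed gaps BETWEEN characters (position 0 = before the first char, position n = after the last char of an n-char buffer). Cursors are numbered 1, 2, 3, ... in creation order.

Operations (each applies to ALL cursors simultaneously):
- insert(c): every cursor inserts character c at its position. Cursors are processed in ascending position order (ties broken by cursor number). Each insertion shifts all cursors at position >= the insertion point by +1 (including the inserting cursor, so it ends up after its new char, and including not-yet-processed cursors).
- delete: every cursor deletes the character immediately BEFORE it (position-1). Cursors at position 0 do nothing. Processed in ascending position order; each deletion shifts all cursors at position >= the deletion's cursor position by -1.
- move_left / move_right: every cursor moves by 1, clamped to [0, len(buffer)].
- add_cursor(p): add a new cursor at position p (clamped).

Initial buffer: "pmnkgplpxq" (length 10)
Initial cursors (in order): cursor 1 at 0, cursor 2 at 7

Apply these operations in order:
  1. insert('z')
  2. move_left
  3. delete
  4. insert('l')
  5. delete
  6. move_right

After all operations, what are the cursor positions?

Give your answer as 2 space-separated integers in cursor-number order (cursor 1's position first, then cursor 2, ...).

Answer: 1 8

Derivation:
After op 1 (insert('z')): buffer="zpmnkgplzpxq" (len 12), cursors c1@1 c2@9, authorship 1.......2...
After op 2 (move_left): buffer="zpmnkgplzpxq" (len 12), cursors c1@0 c2@8, authorship 1.......2...
After op 3 (delete): buffer="zpmnkgpzpxq" (len 11), cursors c1@0 c2@7, authorship 1......2...
After op 4 (insert('l')): buffer="lzpmnkgplzpxq" (len 13), cursors c1@1 c2@9, authorship 11......22...
After op 5 (delete): buffer="zpmnkgpzpxq" (len 11), cursors c1@0 c2@7, authorship 1......2...
After op 6 (move_right): buffer="zpmnkgpzpxq" (len 11), cursors c1@1 c2@8, authorship 1......2...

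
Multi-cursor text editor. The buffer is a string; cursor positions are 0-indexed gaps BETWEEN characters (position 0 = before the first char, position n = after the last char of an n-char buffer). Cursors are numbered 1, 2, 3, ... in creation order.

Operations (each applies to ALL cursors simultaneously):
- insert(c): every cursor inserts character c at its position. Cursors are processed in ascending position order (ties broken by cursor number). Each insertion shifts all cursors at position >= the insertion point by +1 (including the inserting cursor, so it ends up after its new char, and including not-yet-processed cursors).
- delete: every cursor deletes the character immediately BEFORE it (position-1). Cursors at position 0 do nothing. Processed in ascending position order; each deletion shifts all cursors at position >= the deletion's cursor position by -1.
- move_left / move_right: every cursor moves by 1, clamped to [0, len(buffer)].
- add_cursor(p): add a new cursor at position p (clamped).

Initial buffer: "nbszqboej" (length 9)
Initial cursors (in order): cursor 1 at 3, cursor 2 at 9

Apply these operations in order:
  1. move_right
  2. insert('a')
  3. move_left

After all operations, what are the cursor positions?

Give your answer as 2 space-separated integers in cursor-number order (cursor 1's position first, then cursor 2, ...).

After op 1 (move_right): buffer="nbszqboej" (len 9), cursors c1@4 c2@9, authorship .........
After op 2 (insert('a')): buffer="nbszaqboeja" (len 11), cursors c1@5 c2@11, authorship ....1.....2
After op 3 (move_left): buffer="nbszaqboeja" (len 11), cursors c1@4 c2@10, authorship ....1.....2

Answer: 4 10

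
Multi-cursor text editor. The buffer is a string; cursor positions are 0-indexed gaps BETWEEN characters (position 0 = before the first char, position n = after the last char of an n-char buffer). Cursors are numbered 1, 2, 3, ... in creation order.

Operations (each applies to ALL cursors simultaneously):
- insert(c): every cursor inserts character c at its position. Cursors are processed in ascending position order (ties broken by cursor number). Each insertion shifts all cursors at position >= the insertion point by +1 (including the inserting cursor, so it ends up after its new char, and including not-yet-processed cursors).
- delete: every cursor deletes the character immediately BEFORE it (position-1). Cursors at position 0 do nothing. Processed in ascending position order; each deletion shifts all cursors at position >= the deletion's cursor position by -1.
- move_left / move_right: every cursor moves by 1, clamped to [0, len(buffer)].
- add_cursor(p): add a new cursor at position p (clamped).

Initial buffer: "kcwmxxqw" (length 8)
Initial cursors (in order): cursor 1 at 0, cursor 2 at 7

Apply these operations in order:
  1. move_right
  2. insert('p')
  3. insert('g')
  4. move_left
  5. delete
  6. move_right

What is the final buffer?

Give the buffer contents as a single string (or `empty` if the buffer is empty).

Answer: kgcwmxxqwg

Derivation:
After op 1 (move_right): buffer="kcwmxxqw" (len 8), cursors c1@1 c2@8, authorship ........
After op 2 (insert('p')): buffer="kpcwmxxqwp" (len 10), cursors c1@2 c2@10, authorship .1.......2
After op 3 (insert('g')): buffer="kpgcwmxxqwpg" (len 12), cursors c1@3 c2@12, authorship .11.......22
After op 4 (move_left): buffer="kpgcwmxxqwpg" (len 12), cursors c1@2 c2@11, authorship .11.......22
After op 5 (delete): buffer="kgcwmxxqwg" (len 10), cursors c1@1 c2@9, authorship .1.......2
After op 6 (move_right): buffer="kgcwmxxqwg" (len 10), cursors c1@2 c2@10, authorship .1.......2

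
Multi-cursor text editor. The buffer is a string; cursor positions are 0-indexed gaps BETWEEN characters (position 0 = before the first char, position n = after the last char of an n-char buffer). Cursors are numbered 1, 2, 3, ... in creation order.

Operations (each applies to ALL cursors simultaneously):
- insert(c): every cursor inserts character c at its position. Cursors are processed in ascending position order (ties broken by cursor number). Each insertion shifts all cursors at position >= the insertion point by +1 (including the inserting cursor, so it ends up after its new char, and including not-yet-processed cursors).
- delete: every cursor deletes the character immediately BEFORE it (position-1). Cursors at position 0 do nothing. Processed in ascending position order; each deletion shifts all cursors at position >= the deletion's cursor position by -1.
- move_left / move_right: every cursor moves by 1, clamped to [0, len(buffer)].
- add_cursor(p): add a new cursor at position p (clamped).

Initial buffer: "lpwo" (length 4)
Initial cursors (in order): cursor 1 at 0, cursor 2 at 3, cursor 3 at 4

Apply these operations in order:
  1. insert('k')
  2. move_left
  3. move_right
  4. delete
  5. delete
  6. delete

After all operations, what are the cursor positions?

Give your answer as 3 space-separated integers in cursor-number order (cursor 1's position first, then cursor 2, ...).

After op 1 (insert('k')): buffer="klpwkok" (len 7), cursors c1@1 c2@5 c3@7, authorship 1...2.3
After op 2 (move_left): buffer="klpwkok" (len 7), cursors c1@0 c2@4 c3@6, authorship 1...2.3
After op 3 (move_right): buffer="klpwkok" (len 7), cursors c1@1 c2@5 c3@7, authorship 1...2.3
After op 4 (delete): buffer="lpwo" (len 4), cursors c1@0 c2@3 c3@4, authorship ....
After op 5 (delete): buffer="lp" (len 2), cursors c1@0 c2@2 c3@2, authorship ..
After op 6 (delete): buffer="" (len 0), cursors c1@0 c2@0 c3@0, authorship 

Answer: 0 0 0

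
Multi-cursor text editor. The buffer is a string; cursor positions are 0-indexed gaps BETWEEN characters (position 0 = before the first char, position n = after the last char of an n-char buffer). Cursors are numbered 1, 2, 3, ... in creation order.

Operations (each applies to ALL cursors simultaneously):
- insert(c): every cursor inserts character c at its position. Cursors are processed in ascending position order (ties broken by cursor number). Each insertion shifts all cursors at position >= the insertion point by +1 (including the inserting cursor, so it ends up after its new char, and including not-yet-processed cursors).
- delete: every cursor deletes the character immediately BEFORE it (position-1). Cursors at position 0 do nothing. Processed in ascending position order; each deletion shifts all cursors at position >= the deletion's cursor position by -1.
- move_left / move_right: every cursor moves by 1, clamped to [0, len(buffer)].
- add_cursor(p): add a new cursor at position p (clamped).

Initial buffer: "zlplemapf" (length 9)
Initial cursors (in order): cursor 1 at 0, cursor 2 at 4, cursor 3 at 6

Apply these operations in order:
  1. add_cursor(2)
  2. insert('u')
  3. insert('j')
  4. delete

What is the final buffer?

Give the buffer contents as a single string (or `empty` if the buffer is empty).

After op 1 (add_cursor(2)): buffer="zlplemapf" (len 9), cursors c1@0 c4@2 c2@4 c3@6, authorship .........
After op 2 (insert('u')): buffer="uzlupluemuapf" (len 13), cursors c1@1 c4@4 c2@7 c3@10, authorship 1..4..2..3...
After op 3 (insert('j')): buffer="ujzlujplujemujapf" (len 17), cursors c1@2 c4@6 c2@10 c3@14, authorship 11..44..22..33...
After op 4 (delete): buffer="uzlupluemuapf" (len 13), cursors c1@1 c4@4 c2@7 c3@10, authorship 1..4..2..3...

Answer: uzlupluemuapf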